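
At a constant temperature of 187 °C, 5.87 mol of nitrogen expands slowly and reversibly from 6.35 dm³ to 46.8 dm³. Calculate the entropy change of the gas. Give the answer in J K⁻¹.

For an isothermal ideal gas ΔS_gas = nR ln(V₂/V₁) = 5.87 × 8.314 × ln(46.8/6.35) = 97.5 J/K.

ΔS_gas = 97.5 J/K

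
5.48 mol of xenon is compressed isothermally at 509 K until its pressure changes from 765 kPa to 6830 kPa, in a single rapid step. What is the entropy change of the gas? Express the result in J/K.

Entropy is a state function, so ΔS_gas depends only on the end states.
For an isothermal ideal gas ΔS_gas = nR ln(P₁/P₂) = 5.48 × 8.314 × ln(765/6830) = -99.7 J/K.

ΔS_gas = -99.7 J/K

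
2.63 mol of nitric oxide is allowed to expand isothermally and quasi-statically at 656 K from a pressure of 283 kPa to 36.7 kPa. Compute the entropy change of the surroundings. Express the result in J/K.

ΔS_surr = -44.7 J/K

For an isothermal ideal gas ΔS_gas = nR ln(P₁/P₂) = 2.63 × 8.314 × ln(283/36.7) = 44.7 J/K.
The process is reversible, so ΔS_surr = −ΔS_gas = -44.7 J/K and ΔS_universe = 0.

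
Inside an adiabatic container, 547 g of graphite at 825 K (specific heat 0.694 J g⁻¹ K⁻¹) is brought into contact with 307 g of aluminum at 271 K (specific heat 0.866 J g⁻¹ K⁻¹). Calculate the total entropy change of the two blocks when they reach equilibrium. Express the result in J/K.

ΔS_total = 87 J/K

Energy balance: T_f = (m₁c₁T₁ + m₂c₂T₂)/(m₁c₁ + m₂c₂) = 596.82 K.
ΔS₁ = m₁c₁ ln(T_f/T₁) = 379.618 × ln(596.82/825) = -122.9 J/K.
ΔS₂ = m₂c₂ ln(T_f/T₂) = 265.862 × ln(596.82/271) = 209.9 J/K.
ΔS_total = -122.9 + 209.9 = 87 J/K.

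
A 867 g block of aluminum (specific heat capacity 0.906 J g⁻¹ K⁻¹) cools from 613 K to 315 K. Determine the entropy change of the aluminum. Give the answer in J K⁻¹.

ΔS = -523 J/K

ΔS = ∫dQ_rev/T = m c ln(T₂/T₁) = 867 × 0.906 × ln(315/613) = -523 J/K.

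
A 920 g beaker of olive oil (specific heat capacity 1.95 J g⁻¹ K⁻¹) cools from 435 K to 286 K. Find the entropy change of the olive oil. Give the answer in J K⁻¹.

ΔS = -752 J/K

ΔS = ∫dQ_rev/T = m c ln(T₂/T₁) = 920 × 1.95 × ln(286/435) = -752 J/K.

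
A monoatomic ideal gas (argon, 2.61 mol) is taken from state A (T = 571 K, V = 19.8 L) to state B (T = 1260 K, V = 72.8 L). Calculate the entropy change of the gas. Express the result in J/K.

Entropy is a state function: ΔS = nC_V ln(T₂/T₁) + nR ln(V₂/V₁), with C_V = 3R/2 = 12.47 J mol⁻¹ K⁻¹ for a monoatomic ideal gas.
ΔS = 2.61 × [12.47 × ln(1260/571) + 8.314 × ln(72.8/19.8)] = 54 J/K.

ΔS = 54 J/K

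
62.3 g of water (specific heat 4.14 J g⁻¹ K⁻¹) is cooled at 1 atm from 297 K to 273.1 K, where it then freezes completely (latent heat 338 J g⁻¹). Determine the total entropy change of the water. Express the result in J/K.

Cooling step: ΔS₁ = m c ln(T_tr/T_i) = 62.3 × 4.14 × ln(273.1/297) = -21.638 J/K.
Phase change: ΔS₂ = −mL/T_tr = −62.3 × 338 / 273.1 = -77.105 J/K.
ΔS_total = (-21.638) + (-77.105) = -98.7 J/K.

ΔS = -98.7 J/K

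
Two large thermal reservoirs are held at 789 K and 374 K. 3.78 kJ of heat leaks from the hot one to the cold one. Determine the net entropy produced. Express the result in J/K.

ΔS_total = 5.32 J/K

ΔS_hot = −Q/T_H = −3780/789 = -4.791 J/K and ΔS_cold = +Q/T_C = 3780/374 = 10.11 J/K.
ΔS_total = -4.791 + 10.11 = 5.32 J/K, positive as the second law requires.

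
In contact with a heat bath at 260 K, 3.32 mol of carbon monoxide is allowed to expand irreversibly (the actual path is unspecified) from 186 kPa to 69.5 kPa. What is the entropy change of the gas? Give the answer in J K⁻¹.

ΔS_gas = 27.2 J/K

Entropy is a state function, so ΔS_gas depends only on the end states.
For an isothermal ideal gas ΔS_gas = nR ln(P₁/P₂) = 3.32 × 8.314 × ln(186/69.5) = 27.2 J/K.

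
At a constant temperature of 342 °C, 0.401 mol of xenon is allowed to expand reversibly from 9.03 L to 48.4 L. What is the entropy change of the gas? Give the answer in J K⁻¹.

ΔS_gas = 5.6 J/K

For an isothermal ideal gas ΔS_gas = nR ln(V₂/V₁) = 0.401 × 8.314 × ln(48.4/9.03) = 5.6 J/K.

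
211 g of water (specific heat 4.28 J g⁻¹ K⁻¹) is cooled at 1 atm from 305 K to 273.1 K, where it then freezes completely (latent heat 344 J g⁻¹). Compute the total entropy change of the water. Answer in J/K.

Cooling step: ΔS₁ = m c ln(T_tr/T_i) = 211 × 4.28 × ln(273.1/305) = -99.77 J/K.
Phase change: ΔS₂ = −mL/T_tr = −211 × 344 / 273.1 = -265.8 J/K.
ΔS_total = (-99.77) + (-265.8) = -366 J/K.

ΔS = -366 J/K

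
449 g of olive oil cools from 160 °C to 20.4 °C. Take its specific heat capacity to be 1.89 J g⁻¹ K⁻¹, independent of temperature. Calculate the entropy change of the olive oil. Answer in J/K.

In kelvin: T₁ = 433.15 K, T₂ = 293.55 K. ΔS = ∫dQ_rev/T = m c ln(T₂/T₁) = 449 × 1.89 × ln(293.55/433.15) = -330 J/K.

ΔS = -330 J/K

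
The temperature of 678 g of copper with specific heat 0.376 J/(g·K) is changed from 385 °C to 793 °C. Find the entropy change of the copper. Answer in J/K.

In kelvin: T₁ = 658.15 K, T₂ = 1066.15 K. ΔS = ∫dQ_rev/T = m c ln(T₂/T₁) = 678 × 0.376 × ln(1066.15/658.15) = 123 J/K.

ΔS = 123 J/K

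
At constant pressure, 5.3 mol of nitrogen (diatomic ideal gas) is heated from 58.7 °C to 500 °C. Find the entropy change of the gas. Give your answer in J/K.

In kelvin: T₁ = 331.85 K, T₂ = 773.15 K. At constant pressure, ΔS = nC_p ln(T₂/T₁) with C_p = 7R/2 = 29.1 J mol⁻¹ K⁻¹.
ΔS = 5.3 × 29.1 × ln(773.15/331.85) = 130 J/K.

ΔS = 130 J/K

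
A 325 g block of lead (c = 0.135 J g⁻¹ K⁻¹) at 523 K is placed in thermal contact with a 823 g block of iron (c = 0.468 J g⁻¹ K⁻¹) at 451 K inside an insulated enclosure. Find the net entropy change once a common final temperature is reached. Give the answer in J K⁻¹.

ΔS_total = 0.449 J/K

Energy balance: T_f = (m₁c₁T₁ + m₂c₂T₂)/(m₁c₁ + m₂c₂) = 458.36 K.
ΔS₁ = m₁c₁ ln(T_f/T₁) = 43.875 × ln(458.36/523) = -5.788 J/K.
ΔS₂ = m₂c₂ ln(T_f/T₂) = 385.164 × ln(458.36/451) = 6.237 J/K.
ΔS_total = -5.788 + 6.237 = 0.449 J/K.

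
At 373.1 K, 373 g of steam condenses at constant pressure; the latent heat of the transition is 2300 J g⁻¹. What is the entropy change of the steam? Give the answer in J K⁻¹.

ΔS = -2300 J/K

Heat released by the substance: Q = −mL = −373 × 2300 = −857900 J.
At constant T, ΔS = Q_rev/T = −857900 / 373.1 = -2300 J/K.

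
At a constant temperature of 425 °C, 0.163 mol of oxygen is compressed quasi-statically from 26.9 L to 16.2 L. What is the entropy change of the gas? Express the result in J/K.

ΔS_gas = -0.687 J/K

For an isothermal ideal gas ΔS_gas = nR ln(V₂/V₁) = 0.163 × 8.314 × ln(16.2/26.9) = -0.687 J/K.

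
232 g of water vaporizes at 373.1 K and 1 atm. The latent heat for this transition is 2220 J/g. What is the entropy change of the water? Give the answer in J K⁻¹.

Heat absorbed by the substance: Q = mL = 232 × 2220 = 515040 J.
At constant T, ΔS = Q_rev/T = 515040 / 373.1 = 1380 J/K.

ΔS = 1380 J/K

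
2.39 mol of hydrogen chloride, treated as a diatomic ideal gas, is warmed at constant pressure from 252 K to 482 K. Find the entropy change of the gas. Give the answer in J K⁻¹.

ΔS = 45.1 J/K

At constant pressure, ΔS = nC_p ln(T₂/T₁) with C_p = 7R/2 = 29.1 J mol⁻¹ K⁻¹.
ΔS = 2.39 × 29.1 × ln(482/252) = 45.1 J/K.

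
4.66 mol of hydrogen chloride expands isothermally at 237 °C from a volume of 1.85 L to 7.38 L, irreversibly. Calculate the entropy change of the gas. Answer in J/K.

ΔS_gas = 53.6 J/K

Entropy is a state function, so ΔS_gas depends only on the end states.
For an isothermal ideal gas ΔS_gas = nR ln(V₂/V₁) = 4.66 × 8.314 × ln(7.38/1.85) = 53.6 J/K.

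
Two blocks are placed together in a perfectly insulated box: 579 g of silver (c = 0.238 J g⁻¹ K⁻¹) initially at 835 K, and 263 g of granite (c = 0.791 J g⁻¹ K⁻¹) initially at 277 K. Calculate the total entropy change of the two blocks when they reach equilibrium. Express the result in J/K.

Energy balance: T_f = (m₁c₁T₁ + m₂c₂T₂)/(m₁c₁ + m₂c₂) = 499.34 K.
ΔS₁ = m₁c₁ ln(T_f/T₁) = 137.802 × ln(499.34/835) = -70.85 J/K.
ΔS₂ = m₂c₂ ln(T_f/T₂) = 208.033 × ln(499.34/277) = 122.59 J/K.
ΔS_total = -70.85 + 122.59 = 51.7 J/K.

ΔS_total = 51.7 J/K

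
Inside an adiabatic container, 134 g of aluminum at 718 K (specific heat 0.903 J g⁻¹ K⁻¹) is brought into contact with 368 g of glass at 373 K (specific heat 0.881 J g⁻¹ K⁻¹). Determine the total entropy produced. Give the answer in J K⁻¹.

Energy balance: T_f = (m₁c₁T₁ + m₂c₂T₂)/(m₁c₁ + m₂c₂) = 466.77 K.
ΔS₁ = m₁c₁ ln(T_f/T₁) = 121.002 × ln(466.77/718) = -52.11 J/K.
ΔS₂ = m₂c₂ ln(T_f/T₂) = 324.208 × ln(466.77/373) = 72.7 J/K.
ΔS_total = -52.11 + 72.7 = 20.6 J/K.

ΔS_total = 20.6 J/K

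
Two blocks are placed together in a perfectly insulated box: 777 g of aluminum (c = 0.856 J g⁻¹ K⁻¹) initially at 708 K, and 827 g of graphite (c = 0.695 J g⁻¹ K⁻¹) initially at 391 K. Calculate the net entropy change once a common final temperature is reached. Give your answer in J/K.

Energy balance: T_f = (m₁c₁T₁ + m₂c₂T₂)/(m₁c₁ + m₂c₂) = 561.05 K.
ΔS₁ = m₁c₁ ln(T_f/T₁) = 665.112 × ln(561.05/708) = -154.7 J/K.
ΔS₂ = m₂c₂ ln(T_f/T₂) = 574.765 × ln(561.05/391) = 207.5 J/K.
ΔS_total = -154.7 + 207.5 = 52.8 J/K.

ΔS_total = 52.8 J/K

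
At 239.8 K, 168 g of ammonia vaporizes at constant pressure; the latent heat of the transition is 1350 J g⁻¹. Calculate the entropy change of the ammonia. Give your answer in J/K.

ΔS = 946 J/K

Heat absorbed by the substance: Q = mL = 168 × 1350 = 226800 J.
At constant T, ΔS = Q_rev/T = 226800 / 239.8 = 946 J/K.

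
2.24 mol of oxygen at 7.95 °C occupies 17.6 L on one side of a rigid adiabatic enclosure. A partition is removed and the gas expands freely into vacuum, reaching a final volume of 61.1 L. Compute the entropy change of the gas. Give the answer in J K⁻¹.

No heat is exchanged and no work is done, so the ideal-gas temperature stays constant.
Entropy is a state function; using a reversible isothermal path, ΔS_gas = nR ln(V₂/V₁) = 2.24 × 8.314 × ln(61.1/17.6) = 23.2 J/K.

ΔS_gas = 23.2 J/K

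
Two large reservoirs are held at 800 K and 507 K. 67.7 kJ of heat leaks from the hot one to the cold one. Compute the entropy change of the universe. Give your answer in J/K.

ΔS_hot = −Q/T_H = −67700/800 = -84.62 J/K and ΔS_cold = +Q/T_C = 67700/507 = 133.5 J/K.
ΔS_total = -84.62 + 133.5 = 48.9 J/K, positive as the second law requires.

ΔS_total = 48.9 J/K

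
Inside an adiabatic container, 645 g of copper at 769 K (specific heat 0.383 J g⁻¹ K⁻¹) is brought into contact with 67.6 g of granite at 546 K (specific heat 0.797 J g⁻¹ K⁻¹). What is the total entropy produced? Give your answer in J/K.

ΔS_total = 2.41 J/K

Energy balance: T_f = (m₁c₁T₁ + m₂c₂T₂)/(m₁c₁ + m₂c₂) = 729.07 K.
ΔS₁ = m₁c₁ ln(T_f/T₁) = 247.035 × ln(729.07/769) = -13.17 J/K.
ΔS₂ = m₂c₂ ln(T_f/T₂) = 53.8772 × ln(729.07/546) = 15.58 J/K.
ΔS_total = -13.17 + 15.58 = 2.41 J/K.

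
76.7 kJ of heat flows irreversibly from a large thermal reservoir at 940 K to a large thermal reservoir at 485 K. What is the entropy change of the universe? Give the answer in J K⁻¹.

ΔS_total = 76.5 J/K

ΔS_hot = −Q/T_H = −76700/940 = -81.6 J/K and ΔS_cold = +Q/T_C = 76700/485 = 158.1 J/K.
ΔS_total = -81.6 + 158.1 = 76.5 J/K, positive as the second law requires.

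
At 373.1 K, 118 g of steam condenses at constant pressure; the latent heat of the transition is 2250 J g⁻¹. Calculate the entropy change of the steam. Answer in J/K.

Heat released by the substance: Q = −mL = −118 × 2250 = −265500 J.
At constant T, ΔS = Q_rev/T = −265500 / 373.1 = -712 J/K.

ΔS = -712 J/K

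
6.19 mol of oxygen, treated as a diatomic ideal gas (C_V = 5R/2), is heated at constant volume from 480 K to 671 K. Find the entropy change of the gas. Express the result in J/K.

At constant volume, ΔS = nC_V ln(T₂/T₁) with C_V = 5R/2 = 20.79 J mol⁻¹ K⁻¹.
ΔS = 6.19 × 20.79 × ln(671/480) = 43.1 J/K.

ΔS = 43.1 J/K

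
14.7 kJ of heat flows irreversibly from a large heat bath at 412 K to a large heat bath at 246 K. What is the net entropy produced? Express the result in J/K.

ΔS_hot = −Q/T_H = −14700/412 = -35.68 J/K and ΔS_cold = +Q/T_C = 14700/246 = 59.76 J/K.
ΔS_total = -35.68 + 59.76 = 24.1 J/K, positive as the second law requires.

ΔS_total = 24.1 J/K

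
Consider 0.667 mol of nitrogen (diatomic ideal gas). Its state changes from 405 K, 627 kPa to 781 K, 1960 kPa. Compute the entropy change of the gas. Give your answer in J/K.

ΔS = nC_p ln(T₂/T₁) − nR ln(P₂/P₁), with C_p = 7R/2 = 29.1 J mol⁻¹ K⁻¹ for a diatomic ideal gas.
ΔS = 0.667 × [29.1 × ln(781/405) − 8.314 × ln(1960/627)] = 6.43 J/K.

ΔS = 6.43 J/K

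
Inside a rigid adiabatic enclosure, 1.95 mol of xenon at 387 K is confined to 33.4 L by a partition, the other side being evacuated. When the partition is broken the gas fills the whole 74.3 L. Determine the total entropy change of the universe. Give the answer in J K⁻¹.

ΔS_universe = 13 J/K

For an ideal gas in free expansion Q = 0 and W = 0, so T is unchanged.
Entropy is a state function; using a reversible isothermal path, ΔS_gas = nR ln(V₂/V₁) = 1.95 × 8.314 × ln(74.3/33.4) = 13 J/K.
The insulated surroundings exchange no heat, so ΔS_surr = 0 and ΔS_universe = ΔS_gas.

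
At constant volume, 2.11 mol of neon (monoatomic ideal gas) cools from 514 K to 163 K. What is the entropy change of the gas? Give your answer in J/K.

At constant volume, ΔS = nC_V ln(T₂/T₁) with C_V = 3R/2 = 12.47 J mol⁻¹ K⁻¹.
ΔS = 2.11 × 12.47 × ln(163/514) = -30.2 J/K.

ΔS = -30.2 J/K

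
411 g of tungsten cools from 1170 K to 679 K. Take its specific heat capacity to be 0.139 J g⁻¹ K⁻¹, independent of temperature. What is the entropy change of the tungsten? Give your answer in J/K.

ΔS = ∫dQ_rev/T = m c ln(T₂/T₁) = 411 × 0.139 × ln(679/1170) = -31.1 J/K.

ΔS = -31.1 J/K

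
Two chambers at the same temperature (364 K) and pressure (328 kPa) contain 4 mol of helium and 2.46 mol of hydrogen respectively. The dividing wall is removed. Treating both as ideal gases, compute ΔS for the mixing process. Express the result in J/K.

ΔS_mix = 35.7 J/K

Mole fractions: x_A = 4/6.46 = 0.619, x_B = 0.381.
ΔS_mix = −R(n_A ln x_A + n_B ln x_B) = −8.314 × (4 ln 0.619 + 2.46 ln 0.381) = 35.7 J/K.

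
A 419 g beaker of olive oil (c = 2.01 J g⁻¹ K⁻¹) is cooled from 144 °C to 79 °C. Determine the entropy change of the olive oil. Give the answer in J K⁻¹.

ΔS = -143 J/K

In kelvin: T₁ = 417.15 K, T₂ = 352.15 K. ΔS = ∫dQ_rev/T = m c ln(T₂/T₁) = 419 × 2.01 × ln(352.15/417.15) = -143 J/K.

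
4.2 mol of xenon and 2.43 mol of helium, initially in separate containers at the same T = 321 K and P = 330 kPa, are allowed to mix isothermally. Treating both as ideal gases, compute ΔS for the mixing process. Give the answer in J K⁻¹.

ΔS_mix = 36.2 J/K

Mole fractions: x_A = 4.2/6.63 = 0.633, x_B = 0.367.
ΔS_mix = −R(n_A ln x_A + n_B ln x_B) = −8.314 × (4.2 ln 0.633 + 2.43 ln 0.367) = 36.2 J/K.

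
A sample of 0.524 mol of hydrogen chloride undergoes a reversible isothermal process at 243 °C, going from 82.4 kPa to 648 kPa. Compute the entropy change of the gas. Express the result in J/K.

For an isothermal ideal gas ΔS_gas = nR ln(P₁/P₂) = 0.524 × 8.314 × ln(82.4/648) = -8.98 J/K.

ΔS_gas = -8.98 J/K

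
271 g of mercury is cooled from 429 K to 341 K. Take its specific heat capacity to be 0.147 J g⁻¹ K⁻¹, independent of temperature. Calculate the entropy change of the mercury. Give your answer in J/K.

ΔS = -9.15 J/K

ΔS = ∫dQ_rev/T = m c ln(T₂/T₁) = 271 × 0.147 × ln(341/429) = -9.15 J/K.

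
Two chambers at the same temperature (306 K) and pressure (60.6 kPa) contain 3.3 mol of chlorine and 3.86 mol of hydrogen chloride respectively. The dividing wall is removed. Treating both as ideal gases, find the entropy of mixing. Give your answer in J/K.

Mole fractions: x_A = 3.3/7.16 = 0.461, x_B = 0.539.
ΔS_mix = −R(n_A ln x_A + n_B ln x_B) = −8.314 × (3.3 ln 0.461 + 3.86 ln 0.539) = 41.1 J/K.

ΔS_mix = 41.1 J/K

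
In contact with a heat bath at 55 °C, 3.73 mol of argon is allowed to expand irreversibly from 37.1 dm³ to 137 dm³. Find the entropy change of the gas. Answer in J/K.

Entropy is a state function, so ΔS_gas depends only on the end states.
For an isothermal ideal gas ΔS_gas = nR ln(V₂/V₁) = 3.73 × 8.314 × ln(137/37.1) = 40.5 J/K.

ΔS_gas = 40.5 J/K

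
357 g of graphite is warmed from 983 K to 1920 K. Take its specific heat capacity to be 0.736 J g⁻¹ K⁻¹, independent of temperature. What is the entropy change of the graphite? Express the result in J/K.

ΔS = ∫dQ_rev/T = m c ln(T₂/T₁) = 357 × 0.736 × ln(1920/983) = 176 J/K.

ΔS = 176 J/K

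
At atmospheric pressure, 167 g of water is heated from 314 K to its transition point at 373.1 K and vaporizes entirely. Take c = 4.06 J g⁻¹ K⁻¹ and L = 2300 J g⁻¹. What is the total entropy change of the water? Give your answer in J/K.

ΔS = 1150 J/K

Warming step: ΔS₁ = m c ln(T_tr/T_i) = 167 × 4.06 × ln(373.1/314) = 116.9 J/K.
Phase change: ΔS₂ = +mL/T_tr = 167 × 2300 / 373.1 = 1029 J/K.
ΔS_total = (116.9) + (1029) = 1150 J/K.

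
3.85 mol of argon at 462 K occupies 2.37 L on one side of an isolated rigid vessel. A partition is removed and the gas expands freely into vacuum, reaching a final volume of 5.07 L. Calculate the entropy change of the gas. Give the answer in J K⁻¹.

ΔS_gas = 24.3 J/K

For an ideal gas in free expansion Q = 0 and W = 0, so T is unchanged.
Entropy is a state function; using a reversible isothermal path, ΔS_gas = nR ln(V₂/V₁) = 3.85 × 8.314 × ln(5.07/2.37) = 24.3 J/K.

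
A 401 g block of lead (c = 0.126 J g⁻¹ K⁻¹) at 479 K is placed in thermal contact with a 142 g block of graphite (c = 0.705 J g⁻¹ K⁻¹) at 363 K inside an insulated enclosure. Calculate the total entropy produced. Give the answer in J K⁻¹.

Energy balance: T_f = (m₁c₁T₁ + m₂c₂T₂)/(m₁c₁ + m₂c₂) = 401.91 K.
ΔS₁ = m₁c₁ ln(T_f/T₁) = 50.526 × ln(401.91/479) = -8.8661 J/K.
ΔS₂ = m₂c₂ ln(T_f/T₂) = 100.11 × ln(401.91/363) = 10.193 J/K.
ΔS_total = -8.8661 + 10.193 = 1.33 J/K.

ΔS_total = 1.33 J/K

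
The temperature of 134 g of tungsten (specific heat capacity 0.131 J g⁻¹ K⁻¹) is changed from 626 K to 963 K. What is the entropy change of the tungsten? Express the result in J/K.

ΔS = ∫dQ_rev/T = m c ln(T₂/T₁) = 134 × 0.131 × ln(963/626) = 7.56 J/K.

ΔS = 7.56 J/K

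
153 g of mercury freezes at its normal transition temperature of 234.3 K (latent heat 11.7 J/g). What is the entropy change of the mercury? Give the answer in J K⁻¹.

Heat released by the substance: Q = −mL = −153 × 11.7 = −1790.1 J.
At constant T, ΔS = Q_rev/T = −1790.1 / 234.3 = -7.64 J/K.

ΔS = -7.64 J/K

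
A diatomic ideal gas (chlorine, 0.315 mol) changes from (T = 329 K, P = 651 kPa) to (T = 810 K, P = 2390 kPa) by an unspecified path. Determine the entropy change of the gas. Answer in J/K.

ΔS = 4.85 J/K

ΔS = nC_p ln(T₂/T₁) − nR ln(P₂/P₁), with C_p = 7R/2 = 29.1 J mol⁻¹ K⁻¹ for a diatomic ideal gas.
ΔS = 0.315 × [29.1 × ln(810/329) − 8.314 × ln(2390/651)] = 4.85 J/K.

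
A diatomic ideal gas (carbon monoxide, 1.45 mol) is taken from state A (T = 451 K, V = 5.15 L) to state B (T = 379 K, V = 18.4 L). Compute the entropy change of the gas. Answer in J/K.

Entropy is a state function: ΔS = nC_V ln(T₂/T₁) + nR ln(V₂/V₁), with C_V = 5R/2 = 20.79 J mol⁻¹ K⁻¹ for a diatomic ideal gas.
ΔS = 1.45 × [20.79 × ln(379/451) + 8.314 × ln(18.4/5.15)] = 10.1 J/K.

ΔS = 10.1 J/K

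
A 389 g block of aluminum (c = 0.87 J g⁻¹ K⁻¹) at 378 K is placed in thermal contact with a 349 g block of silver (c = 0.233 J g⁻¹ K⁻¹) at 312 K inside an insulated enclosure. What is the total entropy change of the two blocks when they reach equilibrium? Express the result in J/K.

Energy balance: T_f = (m₁c₁T₁ + m₂c₂T₂)/(m₁c₁ + m₂c₂) = 365.21 K.
ΔS₁ = m₁c₁ ln(T_f/T₁) = 338.43 × ln(365.21/378) = -11.65 J/K.
ΔS₂ = m₂c₂ ln(T_f/T₂) = 81.317 × ln(365.21/312) = 12.81 J/K.
ΔS_total = -11.65 + 12.81 = 1.16 J/K.

ΔS_total = 1.16 J/K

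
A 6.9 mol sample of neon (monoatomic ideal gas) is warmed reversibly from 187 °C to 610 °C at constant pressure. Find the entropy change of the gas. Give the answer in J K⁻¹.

ΔS = 93.5 J/K

In kelvin: T₁ = 460.15 K, T₂ = 883.15 K. At constant pressure, ΔS = nC_p ln(T₂/T₁) with C_p = 5R/2 = 20.79 J mol⁻¹ K⁻¹.
ΔS = 6.9 × 20.79 × ln(883.15/460.15) = 93.5 J/K.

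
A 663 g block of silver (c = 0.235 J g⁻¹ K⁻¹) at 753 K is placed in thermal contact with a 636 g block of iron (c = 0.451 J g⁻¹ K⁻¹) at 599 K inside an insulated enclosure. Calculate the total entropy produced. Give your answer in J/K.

Energy balance: T_f = (m₁c₁T₁ + m₂c₂T₂)/(m₁c₁ + m₂c₂) = 653.21 K.
ΔS₁ = m₁c₁ ln(T_f/T₁) = 155.805 × ln(653.21/753) = -22.15 J/K.
ΔS₂ = m₂c₂ ln(T_f/T₂) = 286.836 × ln(653.21/599) = 24.85 J/K.
ΔS_total = -22.15 + 24.85 = 2.7 J/K.

ΔS_total = 2.7 J/K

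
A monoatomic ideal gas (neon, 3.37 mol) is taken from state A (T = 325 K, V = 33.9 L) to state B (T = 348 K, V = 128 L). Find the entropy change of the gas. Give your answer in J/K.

ΔS = 40.1 J/K

Entropy is a state function: ΔS = nC_V ln(T₂/T₁) + nR ln(V₂/V₁), with C_V = 3R/2 = 12.47 J mol⁻¹ K⁻¹ for a monoatomic ideal gas.
ΔS = 3.37 × [12.47 × ln(348/325) + 8.314 × ln(128/33.9)] = 40.1 J/K.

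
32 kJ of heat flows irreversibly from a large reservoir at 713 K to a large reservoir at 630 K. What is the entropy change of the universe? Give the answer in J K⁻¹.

ΔS_hot = −Q/T_H = −32000/713 = -44.88 J/K and ΔS_cold = +Q/T_C = 32000/630 = 50.79 J/K.
ΔS_total = -44.88 + 50.79 = 5.91 J/K, positive as the second law requires.

ΔS_total = 5.91 J/K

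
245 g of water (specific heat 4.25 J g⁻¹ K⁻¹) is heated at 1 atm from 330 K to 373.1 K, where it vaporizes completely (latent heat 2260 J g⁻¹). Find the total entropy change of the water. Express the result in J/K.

ΔS = 1610 J/K

Warming step: ΔS₁ = m c ln(T_tr/T_i) = 245 × 4.25 × ln(373.1/330) = 127.8 J/K.
Phase change: ΔS₂ = +mL/T_tr = 245 × 2260 / 373.1 = 1484 J/K.
ΔS_total = (127.8) + (1484) = 1610 J/K.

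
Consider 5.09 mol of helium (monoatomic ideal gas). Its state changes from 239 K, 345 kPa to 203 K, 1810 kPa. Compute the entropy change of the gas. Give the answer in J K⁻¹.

ΔS = -87.4 J/K

ΔS = nC_p ln(T₂/T₁) − nR ln(P₂/P₁), with C_p = 5R/2 = 20.79 J mol⁻¹ K⁻¹ for a monoatomic ideal gas.
ΔS = 5.09 × [20.79 × ln(203/239) − 8.314 × ln(1810/345)] = -87.4 J/K.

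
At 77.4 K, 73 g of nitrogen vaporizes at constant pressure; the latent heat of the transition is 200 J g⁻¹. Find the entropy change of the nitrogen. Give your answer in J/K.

ΔS = 189 J/K

Heat absorbed by the substance: Q = mL = 73 × 200 = 14600 J.
At constant T, ΔS = Q_rev/T = 14600 / 77.4 = 189 J/K.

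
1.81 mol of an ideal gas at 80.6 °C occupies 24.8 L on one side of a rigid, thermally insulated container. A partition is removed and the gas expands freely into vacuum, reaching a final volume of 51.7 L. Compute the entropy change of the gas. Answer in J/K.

No heat is exchanged and no work is done, so the ideal-gas temperature stays constant.
Entropy is a state function; using a reversible isothermal path, ΔS_gas = nR ln(V₂/V₁) = 1.81 × 8.314 × ln(51.7/24.8) = 11.1 J/K.

ΔS_gas = 11.1 J/K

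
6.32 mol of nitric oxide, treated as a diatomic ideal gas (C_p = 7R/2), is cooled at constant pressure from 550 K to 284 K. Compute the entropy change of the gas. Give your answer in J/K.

At constant pressure, ΔS = nC_p ln(T₂/T₁) with C_p = 7R/2 = 29.1 J mol⁻¹ K⁻¹.
ΔS = 6.32 × 29.1 × ln(284/550) = -122 J/K.

ΔS = -122 J/K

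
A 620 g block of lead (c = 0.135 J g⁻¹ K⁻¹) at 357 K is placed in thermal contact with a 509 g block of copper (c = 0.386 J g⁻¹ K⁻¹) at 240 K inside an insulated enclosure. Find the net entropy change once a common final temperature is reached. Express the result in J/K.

ΔS_total = 4.86 J/K

Energy balance: T_f = (m₁c₁T₁ + m₂c₂T₂)/(m₁c₁ + m₂c₂) = 274.95 K.
ΔS₁ = m₁c₁ ln(T_f/T₁) = 83.7 × ln(274.95/357) = -21.857 J/K.
ΔS₂ = m₂c₂ ln(T_f/T₂) = 196.474 × ln(274.95/240) = 26.713 J/K.
ΔS_total = -21.857 + 26.713 = 4.86 J/K.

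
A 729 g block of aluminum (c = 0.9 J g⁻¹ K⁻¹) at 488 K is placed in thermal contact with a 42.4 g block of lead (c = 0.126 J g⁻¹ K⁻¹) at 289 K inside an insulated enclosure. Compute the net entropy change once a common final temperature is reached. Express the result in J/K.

ΔS_total = 0.617 J/K

Energy balance: T_f = (m₁c₁T₁ + m₂c₂T₂)/(m₁c₁ + m₂c₂) = 486.39 K.
ΔS₁ = m₁c₁ ln(T_f/T₁) = 656.1 × ln(486.39/488) = -2.1645 J/K.
ΔS₂ = m₂c₂ ln(T_f/T₂) = 5.3424 × ln(486.39/289) = 2.7812 J/K.
ΔS_total = -2.1645 + 2.7812 = 0.617 J/K.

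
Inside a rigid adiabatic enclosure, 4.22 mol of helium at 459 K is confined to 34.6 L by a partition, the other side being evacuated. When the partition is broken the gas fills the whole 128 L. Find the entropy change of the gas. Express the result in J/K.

No heat is exchanged and no work is done, so the ideal-gas temperature stays constant.
Entropy is a state function; using a reversible isothermal path, ΔS_gas = nR ln(V₂/V₁) = 4.22 × 8.314 × ln(128/34.6) = 45.9 J/K.

ΔS_gas = 45.9 J/K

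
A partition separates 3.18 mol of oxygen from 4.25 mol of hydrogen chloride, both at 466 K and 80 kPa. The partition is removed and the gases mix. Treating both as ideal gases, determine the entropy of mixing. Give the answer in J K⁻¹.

ΔS_mix = 42.2 J/K

Mole fractions: x_A = 3.18/7.43 = 0.428, x_B = 0.572.
ΔS_mix = −R(n_A ln x_A + n_B ln x_B) = −8.314 × (3.18 ln 0.428 + 4.25 ln 0.572) = 42.2 J/K.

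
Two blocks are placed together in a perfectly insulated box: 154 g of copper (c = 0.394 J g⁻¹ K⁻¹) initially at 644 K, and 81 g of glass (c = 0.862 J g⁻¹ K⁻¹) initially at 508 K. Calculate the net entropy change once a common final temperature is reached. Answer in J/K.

ΔS_total = 0.916 J/K

Energy balance: T_f = (m₁c₁T₁ + m₂c₂T₂)/(m₁c₁ + m₂c₂) = 571.23 K.
ΔS₁ = m₁c₁ ln(T_f/T₁) = 60.676 × ln(571.23/644) = -7.275 J/K.
ΔS₂ = m₂c₂ ln(T_f/T₂) = 69.822 × ln(571.23/508) = 8.191 J/K.
ΔS_total = -7.275 + 8.191 = 0.916 J/K.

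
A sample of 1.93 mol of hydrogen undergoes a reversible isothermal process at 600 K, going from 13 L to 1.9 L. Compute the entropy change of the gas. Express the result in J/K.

ΔS_gas = -30.9 J/K

For an isothermal ideal gas ΔS_gas = nR ln(V₂/V₁) = 1.93 × 8.314 × ln(1.9/13) = -30.9 J/K.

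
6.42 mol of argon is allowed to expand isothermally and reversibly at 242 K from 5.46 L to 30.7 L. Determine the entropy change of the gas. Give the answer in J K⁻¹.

For an isothermal ideal gas ΔS_gas = nR ln(V₂/V₁) = 6.42 × 8.314 × ln(30.7/5.46) = 92.2 J/K.

ΔS_gas = 92.2 J/K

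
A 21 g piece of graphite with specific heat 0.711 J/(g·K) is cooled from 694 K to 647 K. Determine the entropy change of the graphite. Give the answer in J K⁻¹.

ΔS = ∫dQ_rev/T = m c ln(T₂/T₁) = 21 × 0.711 × ln(647/694) = -1.05 J/K.

ΔS = -1.05 J/K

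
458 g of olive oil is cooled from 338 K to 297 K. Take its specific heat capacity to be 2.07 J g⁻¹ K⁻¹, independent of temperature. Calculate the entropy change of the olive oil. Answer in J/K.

ΔS = -123 J/K

ΔS = ∫dQ_rev/T = m c ln(T₂/T₁) = 458 × 2.07 × ln(297/338) = -123 J/K.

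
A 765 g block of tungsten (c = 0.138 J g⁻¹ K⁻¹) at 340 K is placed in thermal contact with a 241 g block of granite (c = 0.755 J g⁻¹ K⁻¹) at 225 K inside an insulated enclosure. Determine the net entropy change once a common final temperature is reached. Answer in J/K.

Energy balance: T_f = (m₁c₁T₁ + m₂c₂T₂)/(m₁c₁ + m₂c₂) = 267.22 K.
ΔS₁ = m₁c₁ ln(T_f/T₁) = 105.57 × ln(267.22/340) = -25.427 J/K.
ΔS₂ = m₂c₂ ln(T_f/T₂) = 181.955 × ln(267.22/225) = 31.294 J/K.
ΔS_total = -25.427 + 31.294 = 5.87 J/K.

ΔS_total = 5.87 J/K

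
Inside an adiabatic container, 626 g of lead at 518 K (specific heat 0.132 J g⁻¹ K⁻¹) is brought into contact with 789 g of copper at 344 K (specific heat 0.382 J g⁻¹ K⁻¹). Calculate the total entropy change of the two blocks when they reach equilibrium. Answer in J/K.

ΔS_total = 5.85 J/K

Energy balance: T_f = (m₁c₁T₁ + m₂c₂T₂)/(m₁c₁ + m₂c₂) = 381.44 K.
ΔS₁ = m₁c₁ ln(T_f/T₁) = 82.632 × ln(381.44/518) = -25.29 J/K.
ΔS₂ = m₂c₂ ln(T_f/T₂) = 301.398 × ln(381.44/344) = 31.14 J/K.
ΔS_total = -25.29 + 31.14 = 5.85 J/K.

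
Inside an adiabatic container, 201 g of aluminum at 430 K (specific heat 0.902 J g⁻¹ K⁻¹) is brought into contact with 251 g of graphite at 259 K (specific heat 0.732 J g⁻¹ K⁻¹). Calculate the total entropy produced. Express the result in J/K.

ΔS_total = 11.6 J/K

Energy balance: T_f = (m₁c₁T₁ + m₂c₂T₂)/(m₁c₁ + m₂c₂) = 343.93 K.
ΔS₁ = m₁c₁ ln(T_f/T₁) = 181.302 × ln(343.93/430) = -40.49 J/K.
ΔS₂ = m₂c₂ ln(T_f/T₂) = 183.732 × ln(343.93/259) = 52.11 J/K.
ΔS_total = -40.49 + 52.11 = 11.6 J/K.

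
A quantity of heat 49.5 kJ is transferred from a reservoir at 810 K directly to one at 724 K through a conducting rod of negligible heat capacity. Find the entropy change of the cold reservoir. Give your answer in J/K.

The cold reservoir gains heat Q, so ΔS_cold = +Q/T_C = 49500/724 = 68.4 J/K.

ΔS_cold = 68.4 J/K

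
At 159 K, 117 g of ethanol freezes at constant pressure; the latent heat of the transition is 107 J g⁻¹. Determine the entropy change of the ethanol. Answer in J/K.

ΔS = -78.7 J/K

Heat released by the substance: Q = −mL = −117 × 107 = −12519 J.
At constant T, ΔS = Q_rev/T = −12519 / 159 = -78.7 J/K.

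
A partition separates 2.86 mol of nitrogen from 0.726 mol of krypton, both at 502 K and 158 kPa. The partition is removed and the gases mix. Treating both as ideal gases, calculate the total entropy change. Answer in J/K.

Mole fractions: x_A = 2.86/3.59 = 0.798, x_B = 0.202.
ΔS_mix = −R(n_A ln x_A + n_B ln x_B) = −8.314 × (2.86 ln 0.798 + 0.726 ln 0.202) = 15 J/K.

ΔS_mix = 15 J/K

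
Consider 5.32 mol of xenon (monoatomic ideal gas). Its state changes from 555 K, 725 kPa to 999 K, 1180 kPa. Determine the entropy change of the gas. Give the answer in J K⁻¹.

ΔS = 43.5 J/K

ΔS = nC_p ln(T₂/T₁) − nR ln(P₂/P₁), with C_p = 5R/2 = 20.79 J mol⁻¹ K⁻¹ for a monoatomic ideal gas.
ΔS = 5.32 × [20.79 × ln(999/555) − 8.314 × ln(1180/725)] = 43.5 J/K.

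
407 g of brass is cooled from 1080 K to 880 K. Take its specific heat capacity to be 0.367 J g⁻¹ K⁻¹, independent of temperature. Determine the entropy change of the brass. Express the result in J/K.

ΔS = -30.6 J/K

ΔS = ∫dQ_rev/T = m c ln(T₂/T₁) = 407 × 0.367 × ln(880/1080) = -30.6 J/K.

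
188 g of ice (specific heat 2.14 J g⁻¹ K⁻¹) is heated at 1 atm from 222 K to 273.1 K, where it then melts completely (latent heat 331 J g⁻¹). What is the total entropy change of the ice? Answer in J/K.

Warming step: ΔS₁ = m c ln(T_tr/T_i) = 188 × 2.14 × ln(273.1/222) = 83.34 J/K.
Phase change: ΔS₂ = +mL/T_tr = 188 × 331 / 273.1 = 227.9 J/K.
ΔS_total = (83.34) + (227.9) = 311 J/K.

ΔS = 311 J/K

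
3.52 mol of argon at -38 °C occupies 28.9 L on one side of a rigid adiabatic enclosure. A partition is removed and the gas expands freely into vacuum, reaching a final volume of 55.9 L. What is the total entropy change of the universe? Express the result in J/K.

No heat is exchanged and no work is done, so the ideal-gas temperature stays constant.
Entropy is a state function; using a reversible isothermal path, ΔS_gas = nR ln(V₂/V₁) = 3.52 × 8.314 × ln(55.9/28.9) = 19.3 J/K.
The insulated surroundings exchange no heat, so ΔS_surr = 0 and ΔS_universe = ΔS_gas.

ΔS_universe = 19.3 J/K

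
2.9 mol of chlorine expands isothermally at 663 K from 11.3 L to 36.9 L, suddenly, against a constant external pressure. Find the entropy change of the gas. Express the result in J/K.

Entropy is a state function, so ΔS_gas depends only on the end states.
For an isothermal ideal gas ΔS_gas = nR ln(V₂/V₁) = 2.9 × 8.314 × ln(36.9/11.3) = 28.5 J/K.

ΔS_gas = 28.5 J/K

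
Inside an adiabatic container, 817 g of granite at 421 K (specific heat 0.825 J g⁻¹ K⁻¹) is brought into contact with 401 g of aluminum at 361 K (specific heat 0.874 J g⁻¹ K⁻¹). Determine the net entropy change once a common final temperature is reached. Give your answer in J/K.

Energy balance: T_f = (m₁c₁T₁ + m₂c₂T₂)/(m₁c₁ + m₂c₂) = 400.47 K.
ΔS₁ = m₁c₁ ln(T_f/T₁) = 674.025 × ln(400.47/421) = -33.69 J/K.
ΔS₂ = m₂c₂ ln(T_f/T₂) = 350.474 × ln(400.47/361) = 36.37 J/K.
ΔS_total = -33.69 + 36.37 = 2.68 J/K.

ΔS_total = 2.68 J/K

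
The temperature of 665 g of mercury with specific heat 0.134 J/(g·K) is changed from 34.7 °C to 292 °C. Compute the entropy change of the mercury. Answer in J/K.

ΔS = 54.1 J/K

In kelvin: T₁ = 307.85 K, T₂ = 565.15 K. ΔS = ∫dQ_rev/T = m c ln(T₂/T₁) = 665 × 0.134 × ln(565.15/307.85) = 54.1 J/K.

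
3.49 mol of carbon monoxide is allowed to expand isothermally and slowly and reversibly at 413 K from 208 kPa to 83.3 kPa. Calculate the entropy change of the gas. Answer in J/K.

ΔS_gas = 26.6 J/K

For an isothermal ideal gas ΔS_gas = nR ln(P₁/P₂) = 3.49 × 8.314 × ln(208/83.3) = 26.6 J/K.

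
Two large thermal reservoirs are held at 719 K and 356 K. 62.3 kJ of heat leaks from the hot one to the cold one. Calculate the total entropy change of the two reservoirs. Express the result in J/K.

ΔS_total = 88.4 J/K

ΔS_hot = −Q/T_H = −62300/719 = -86.648 J/K and ΔS_cold = +Q/T_C = 62300/356 = 175 J/K.
ΔS_total = -86.648 + 175 = 88.4 J/K, positive as the second law requires.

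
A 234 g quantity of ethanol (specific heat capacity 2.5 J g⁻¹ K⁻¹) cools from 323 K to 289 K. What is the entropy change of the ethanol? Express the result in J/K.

ΔS = ∫dQ_rev/T = m c ln(T₂/T₁) = 234 × 2.5 × ln(289/323) = -65.1 J/K.

ΔS = -65.1 J/K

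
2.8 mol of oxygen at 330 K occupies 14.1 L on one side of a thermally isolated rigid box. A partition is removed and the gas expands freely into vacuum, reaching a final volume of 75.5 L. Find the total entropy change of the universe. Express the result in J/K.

ΔS_universe = 39.1 J/K

No heat is exchanged and no work is done, so the ideal-gas temperature stays constant.
Entropy is a state function; using a reversible isothermal path, ΔS_gas = nR ln(V₂/V₁) = 2.8 × 8.314 × ln(75.5/14.1) = 39.1 J/K.
The insulated surroundings exchange no heat, so ΔS_surr = 0 and ΔS_universe = ΔS_gas.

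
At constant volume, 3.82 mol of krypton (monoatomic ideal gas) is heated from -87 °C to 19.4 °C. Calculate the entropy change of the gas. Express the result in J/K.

ΔS = 21.5 J/K

In kelvin: T₁ = 186.15 K, T₂ = 292.55 K. At constant volume, ΔS = nC_V ln(T₂/T₁) with C_V = 3R/2 = 12.47 J mol⁻¹ K⁻¹.
ΔS = 3.82 × 12.47 × ln(292.55/186.15) = 21.5 J/K.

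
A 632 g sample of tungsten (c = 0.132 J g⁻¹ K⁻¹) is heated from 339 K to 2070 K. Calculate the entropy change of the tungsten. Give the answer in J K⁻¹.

ΔS = ∫dQ_rev/T = m c ln(T₂/T₁) = 632 × 0.132 × ln(2070/339) = 151 J/K.

ΔS = 151 J/K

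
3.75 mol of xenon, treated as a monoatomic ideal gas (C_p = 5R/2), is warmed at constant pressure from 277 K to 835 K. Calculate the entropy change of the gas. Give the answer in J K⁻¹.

ΔS = 86 J/K

At constant pressure, ΔS = nC_p ln(T₂/T₁) with C_p = 5R/2 = 20.79 J mol⁻¹ K⁻¹.
ΔS = 3.75 × 20.79 × ln(835/277) = 86 J/K.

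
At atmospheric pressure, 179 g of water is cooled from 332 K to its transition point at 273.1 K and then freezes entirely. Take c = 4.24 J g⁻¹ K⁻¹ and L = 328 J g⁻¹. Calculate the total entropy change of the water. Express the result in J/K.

Cooling step: ΔS₁ = m c ln(T_tr/T_i) = 179 × 4.24 × ln(273.1/332) = -148.2 J/K.
Phase change: ΔS₂ = −mL/T_tr = −179 × 328 / 273.1 = -215 J/K.
ΔS_total = (-148.2) + (-215) = -363 J/K.

ΔS = -363 J/K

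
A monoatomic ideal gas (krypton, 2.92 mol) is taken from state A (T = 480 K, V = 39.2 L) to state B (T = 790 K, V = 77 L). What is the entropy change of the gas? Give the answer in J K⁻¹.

ΔS = 34.5 J/K

Entropy is a state function: ΔS = nC_V ln(T₂/T₁) + nR ln(V₂/V₁), with C_V = 3R/2 = 12.47 J mol⁻¹ K⁻¹ for a monoatomic ideal gas.
ΔS = 2.92 × [12.47 × ln(790/480) + 8.314 × ln(77/39.2)] = 34.5 J/K.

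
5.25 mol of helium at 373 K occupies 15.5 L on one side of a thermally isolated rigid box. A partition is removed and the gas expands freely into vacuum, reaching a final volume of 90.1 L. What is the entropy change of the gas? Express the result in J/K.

ΔS_gas = 76.8 J/K

For an ideal gas in free expansion Q = 0 and W = 0, so T is unchanged.
Entropy is a state function; using a reversible isothermal path, ΔS_gas = nR ln(V₂/V₁) = 5.25 × 8.314 × ln(90.1/15.5) = 76.8 J/K.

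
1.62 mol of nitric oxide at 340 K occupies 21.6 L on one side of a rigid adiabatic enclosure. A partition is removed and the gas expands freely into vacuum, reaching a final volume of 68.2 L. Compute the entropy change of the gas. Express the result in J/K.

ΔS_gas = 15.5 J/K

For an ideal gas in free expansion Q = 0 and W = 0, so T is unchanged.
Entropy is a state function; using a reversible isothermal path, ΔS_gas = nR ln(V₂/V₁) = 1.62 × 8.314 × ln(68.2/21.6) = 15.5 J/K.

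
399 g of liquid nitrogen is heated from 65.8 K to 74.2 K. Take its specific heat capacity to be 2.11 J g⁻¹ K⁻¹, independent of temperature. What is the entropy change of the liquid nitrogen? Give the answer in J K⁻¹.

ΔS = 101 J/K

ΔS = ∫dQ_rev/T = m c ln(T₂/T₁) = 399 × 2.11 × ln(74.2/65.8) = 101 J/K.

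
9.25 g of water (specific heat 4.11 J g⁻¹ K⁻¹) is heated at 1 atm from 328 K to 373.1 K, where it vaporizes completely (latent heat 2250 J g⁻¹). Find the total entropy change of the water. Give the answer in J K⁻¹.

Warming step: ΔS₁ = m c ln(T_tr/T_i) = 9.25 × 4.11 × ln(373.1/328) = 4.898 J/K.
Phase change: ΔS₂ = +mL/T_tr = 9.25 × 2250 / 373.1 = 55.78 J/K.
ΔS_total = (4.898) + (55.78) = 60.7 J/K.

ΔS = 60.7 J/K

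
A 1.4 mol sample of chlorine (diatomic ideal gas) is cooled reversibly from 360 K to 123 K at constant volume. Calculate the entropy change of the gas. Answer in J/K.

ΔS = -31.2 J/K

At constant volume, ΔS = nC_V ln(T₂/T₁) with C_V = 5R/2 = 20.79 J mol⁻¹ K⁻¹.
ΔS = 1.4 × 20.79 × ln(123/360) = -31.2 J/K.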